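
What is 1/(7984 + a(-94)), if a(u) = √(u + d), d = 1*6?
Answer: 998/7968043 - I*√22/31872172 ≈ 0.00012525 - 1.4716e-7*I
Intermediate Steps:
d = 6
a(u) = √(6 + u) (a(u) = √(u + 6) = √(6 + u))
1/(7984 + a(-94)) = 1/(7984 + √(6 - 94)) = 1/(7984 + √(-88)) = 1/(7984 + 2*I*√22)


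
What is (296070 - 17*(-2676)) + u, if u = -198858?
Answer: 142704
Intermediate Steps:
(296070 - 17*(-2676)) + u = (296070 - 17*(-2676)) - 198858 = (296070 + 45492) - 198858 = 341562 - 198858 = 142704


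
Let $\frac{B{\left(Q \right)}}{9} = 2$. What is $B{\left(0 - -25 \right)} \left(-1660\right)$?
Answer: $-29880$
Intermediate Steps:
$B{\left(Q \right)} = 18$ ($B{\left(Q \right)} = 9 \cdot 2 = 18$)
$B{\left(0 - -25 \right)} \left(-1660\right) = 18 \left(-1660\right) = -29880$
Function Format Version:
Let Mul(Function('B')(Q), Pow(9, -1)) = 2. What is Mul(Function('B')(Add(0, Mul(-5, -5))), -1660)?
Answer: -29880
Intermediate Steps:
Function('B')(Q) = 18 (Function('B')(Q) = Mul(9, 2) = 18)
Mul(Function('B')(Add(0, Mul(-5, -5))), -1660) = Mul(18, -1660) = -29880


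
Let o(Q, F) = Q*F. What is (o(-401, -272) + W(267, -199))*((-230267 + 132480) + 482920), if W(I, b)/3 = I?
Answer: 42315718109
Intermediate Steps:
W(I, b) = 3*I
o(Q, F) = F*Q
(o(-401, -272) + W(267, -199))*((-230267 + 132480) + 482920) = (-272*(-401) + 3*267)*((-230267 + 132480) + 482920) = (109072 + 801)*(-97787 + 482920) = 109873*385133 = 42315718109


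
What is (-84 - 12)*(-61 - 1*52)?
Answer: 10848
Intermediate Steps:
(-84 - 12)*(-61 - 1*52) = -96*(-61 - 52) = -96*(-113) = 10848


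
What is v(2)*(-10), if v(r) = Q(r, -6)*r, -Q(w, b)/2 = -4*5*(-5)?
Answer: 4000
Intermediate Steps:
Q(w, b) = -200 (Q(w, b) = -2*(-4*5)*(-5) = -(-40)*(-5) = -2*100 = -200)
v(r) = -200*r
v(2)*(-10) = -200*2*(-10) = -400*(-10) = 4000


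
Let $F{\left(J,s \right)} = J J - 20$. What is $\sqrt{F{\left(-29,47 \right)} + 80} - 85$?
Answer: $-85 + \sqrt{901} \approx -54.983$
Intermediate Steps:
$F{\left(J,s \right)} = -20 + J^{2}$ ($F{\left(J,s \right)} = J^{2} - 20 = -20 + J^{2}$)
$\sqrt{F{\left(-29,47 \right)} + 80} - 85 = \sqrt{\left(-20 + \left(-29\right)^{2}\right) + 80} - 85 = \sqrt{\left(-20 + 841\right) + 80} - 85 = \sqrt{821 + 80} - 85 = \sqrt{901} - 85 = -85 + \sqrt{901}$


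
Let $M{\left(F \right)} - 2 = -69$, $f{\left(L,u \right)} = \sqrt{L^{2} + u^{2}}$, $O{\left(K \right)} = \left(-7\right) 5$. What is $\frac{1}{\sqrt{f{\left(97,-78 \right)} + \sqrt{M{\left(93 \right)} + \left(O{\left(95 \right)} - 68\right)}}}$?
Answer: $\frac{1}{\sqrt{\sqrt{15493} + i \sqrt{170}}} \approx 0.089267 - 0.0046626 i$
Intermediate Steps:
$O{\left(K \right)} = -35$
$M{\left(F \right)} = -67$ ($M{\left(F \right)} = 2 - 69 = -67$)
$\frac{1}{\sqrt{f{\left(97,-78 \right)} + \sqrt{M{\left(93 \right)} + \left(O{\left(95 \right)} - 68\right)}}} = \frac{1}{\sqrt{\sqrt{97^{2} + \left(-78\right)^{2}} + \sqrt{-67 - 103}}} = \frac{1}{\sqrt{\sqrt{9409 + 6084} + \sqrt{-67 - 103}}} = \frac{1}{\sqrt{\sqrt{15493} + \sqrt{-67 - 103}}} = \frac{1}{\sqrt{\sqrt{15493} + \sqrt{-170}}} = \frac{1}{\sqrt{\sqrt{15493} + i \sqrt{170}}}$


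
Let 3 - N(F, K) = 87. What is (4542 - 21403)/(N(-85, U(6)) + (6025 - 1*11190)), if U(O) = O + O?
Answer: 16861/5249 ≈ 3.2122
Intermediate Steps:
U(O) = 2*O
N(F, K) = -84 (N(F, K) = 3 - 1*87 = 3 - 87 = -84)
(4542 - 21403)/(N(-85, U(6)) + (6025 - 1*11190)) = (4542 - 21403)/(-84 + (6025 - 1*11190)) = -16861/(-84 + (6025 - 11190)) = -16861/(-84 - 5165) = -16861/(-5249) = -16861*(-1/5249) = 16861/5249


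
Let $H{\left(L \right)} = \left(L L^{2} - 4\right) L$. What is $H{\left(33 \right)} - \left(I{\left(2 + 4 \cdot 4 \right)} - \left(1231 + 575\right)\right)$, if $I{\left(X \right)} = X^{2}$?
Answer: $1187271$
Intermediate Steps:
$H{\left(L \right)} = L \left(-4 + L^{3}\right)$ ($H{\left(L \right)} = \left(L^{3} - 4\right) L = \left(-4 + L^{3}\right) L = L \left(-4 + L^{3}\right)$)
$H{\left(33 \right)} - \left(I{\left(2 + 4 \cdot 4 \right)} - \left(1231 + 575\right)\right) = 33 \left(-4 + 33^{3}\right) - \left(\left(2 + 4 \cdot 4\right)^{2} - \left(1231 + 575\right)\right) = 33 \left(-4 + 35937\right) - \left(\left(2 + 16\right)^{2} - 1806\right) = 33 \cdot 35933 - \left(18^{2} - 1806\right) = 1185789 - \left(324 - 1806\right) = 1185789 - -1482 = 1185789 + 1482 = 1187271$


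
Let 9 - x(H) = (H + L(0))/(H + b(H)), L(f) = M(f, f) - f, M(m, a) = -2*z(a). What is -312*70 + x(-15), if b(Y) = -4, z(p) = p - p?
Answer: -414804/19 ≈ -21832.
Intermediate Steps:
z(p) = 0
M(m, a) = 0 (M(m, a) = -2*0 = 0)
L(f) = -f (L(f) = 0 - f = -f)
x(H) = 9 - H/(-4 + H) (x(H) = 9 - (H - 1*0)/(H - 4) = 9 - (H + 0)/(-4 + H) = 9 - H/(-4 + H))
-312*70 + x(-15) = -312*70 + 4*(-9 + 2*(-15))/(-4 - 15) = -21840 + 4*(-9 - 30)/(-19) = -21840 + 4*(-1/19)*(-39) = -21840 + 156/19 = -414804/19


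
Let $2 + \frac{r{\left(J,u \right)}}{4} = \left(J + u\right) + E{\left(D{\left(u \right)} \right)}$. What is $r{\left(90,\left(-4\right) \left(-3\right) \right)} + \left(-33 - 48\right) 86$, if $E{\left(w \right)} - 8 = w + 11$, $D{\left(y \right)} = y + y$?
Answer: $-6394$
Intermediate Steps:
$D{\left(y \right)} = 2 y$
$E{\left(w \right)} = 19 + w$ ($E{\left(w \right)} = 8 + \left(w + 11\right) = 8 + \left(11 + w\right) = 19 + w$)
$r{\left(J,u \right)} = 68 + 4 J + 12 u$ ($r{\left(J,u \right)} = -8 + 4 \left(\left(J + u\right) + \left(19 + 2 u\right)\right) = -8 + 4 \left(19 + J + 3 u\right) = -8 + \left(76 + 4 J + 12 u\right) = 68 + 4 J + 12 u$)
$r{\left(90,\left(-4\right) \left(-3\right) \right)} + \left(-33 - 48\right) 86 = \left(68 + 4 \cdot 90 + 12 \left(\left(-4\right) \left(-3\right)\right)\right) + \left(-33 - 48\right) 86 = \left(68 + 360 + 12 \cdot 12\right) - 6966 = \left(68 + 360 + 144\right) - 6966 = 572 - 6966 = -6394$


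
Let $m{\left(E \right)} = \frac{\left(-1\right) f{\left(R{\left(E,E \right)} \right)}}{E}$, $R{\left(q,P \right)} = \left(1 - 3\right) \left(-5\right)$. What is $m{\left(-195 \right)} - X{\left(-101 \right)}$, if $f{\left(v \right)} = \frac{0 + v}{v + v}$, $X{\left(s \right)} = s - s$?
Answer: $\frac{1}{390} \approx 0.0025641$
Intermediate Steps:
$X{\left(s \right)} = 0$
$R{\left(q,P \right)} = 10$ ($R{\left(q,P \right)} = \left(-2\right) \left(-5\right) = 10$)
$f{\left(v \right)} = \frac{1}{2}$ ($f{\left(v \right)} = \frac{v}{2 v} = v \frac{1}{2 v} = \frac{1}{2}$)
$m{\left(E \right)} = - \frac{1}{2 E}$ ($m{\left(E \right)} = \frac{\left(-1\right) \frac{1}{2}}{E} = - \frac{1}{2 E}$)
$m{\left(-195 \right)} - X{\left(-101 \right)} = - \frac{1}{2 \left(-195\right)} - 0 = \left(- \frac{1}{2}\right) \left(- \frac{1}{195}\right) + 0 = \frac{1}{390} + 0 = \frac{1}{390}$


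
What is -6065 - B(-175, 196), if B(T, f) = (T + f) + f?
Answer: -6282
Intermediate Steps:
B(T, f) = T + 2*f
-6065 - B(-175, 196) = -6065 - (-175 + 2*196) = -6065 - (-175 + 392) = -6065 - 1*217 = -6065 - 217 = -6282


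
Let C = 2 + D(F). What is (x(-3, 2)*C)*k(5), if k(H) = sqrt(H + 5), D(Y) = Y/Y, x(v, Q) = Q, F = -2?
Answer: 6*sqrt(10) ≈ 18.974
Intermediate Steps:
D(Y) = 1
C = 3 (C = 2 + 1 = 3)
k(H) = sqrt(5 + H)
(x(-3, 2)*C)*k(5) = (2*3)*sqrt(5 + 5) = 6*sqrt(10)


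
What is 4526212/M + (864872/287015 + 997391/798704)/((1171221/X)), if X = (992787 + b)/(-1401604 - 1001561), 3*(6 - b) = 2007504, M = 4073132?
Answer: 9734784463074261442975259231/8760323112502992694130456976 ≈ 1.1112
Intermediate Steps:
b = -669162 (b = 6 - ⅓*2007504 = 6 - 669168 = -669162)
X = -21575/160211 (X = (992787 - 669162)/(-1401604 - 1001561) = 323625/(-2403165) = 323625*(-1/2403165) = -21575/160211 ≈ -0.13467)
4526212/M + (864872/287015 + 997391/798704)/((1171221/X)) = 4526212/4073132 + (864872/287015 + 997391/798704)/((1171221/(-21575/160211))) = 4526212*(1/4073132) + (864872*(1/287015) + 997391*(1/798704))/((1171221*(-160211/21575))) = 1131553/1018283 + (864872/287015 + 997391/798704)/(-187642487631/21575) = 1131553/1018283 + (977042903753/229240028560)*(-21575/187642487631) = 1131553/1018283 - 4215940129694195/8603033844719977348272 = 9734784463074261442975259231/8760323112502992694130456976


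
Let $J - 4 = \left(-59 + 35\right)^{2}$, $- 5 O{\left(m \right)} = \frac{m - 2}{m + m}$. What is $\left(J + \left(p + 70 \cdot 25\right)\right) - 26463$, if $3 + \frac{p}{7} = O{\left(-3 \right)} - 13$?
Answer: $- \frac{145477}{6} \approx -24246.0$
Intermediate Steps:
$O{\left(m \right)} = - \frac{-2 + m}{10 m}$ ($O{\left(m \right)} = - \frac{\left(m - 2\right) \frac{1}{m + m}}{5} = - \frac{\left(-2 + m\right) \frac{1}{2 m}}{5} = - \frac{\frac{1}{2} \frac{1}{m} \left(-2 + m\right)}{5} = - \frac{-2 + m}{10 m}$)
$p = - \frac{679}{6}$ ($p = -21 + 7 \left(\frac{2 - -3}{10 \left(-3\right)} - 13\right) = -21 + 7 \left(\frac{1}{10} \left(- \frac{1}{3}\right) \left(2 + 3\right) - 13\right) = -21 + 7 \left(\frac{1}{10} \left(- \frac{1}{3}\right) 5 - 13\right) = -21 + 7 \left(- \frac{1}{6} - 13\right) = -21 + 7 \left(- \frac{79}{6}\right) = -21 - \frac{553}{6} = - \frac{679}{6} \approx -113.17$)
$J = 580$ ($J = 4 + \left(-59 + 35\right)^{2} = 4 + \left(-24\right)^{2} = 4 + 576 = 580$)
$\left(J + \left(p + 70 \cdot 25\right)\right) - 26463 = \left(580 + \left(- \frac{679}{6} + 70 \cdot 25\right)\right) - 26463 = \left(580 + \left(- \frac{679}{6} + 1750\right)\right) - 26463 = \left(580 + \frac{9821}{6}\right) - 26463 = \frac{13301}{6} - 26463 = - \frac{145477}{6}$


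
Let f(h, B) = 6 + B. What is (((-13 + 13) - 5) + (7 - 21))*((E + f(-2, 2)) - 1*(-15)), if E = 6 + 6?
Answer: -665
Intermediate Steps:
E = 12
(((-13 + 13) - 5) + (7 - 21))*((E + f(-2, 2)) - 1*(-15)) = (((-13 + 13) - 5) + (7 - 21))*((12 + (6 + 2)) - 1*(-15)) = ((0 - 5) - 14)*((12 + 8) + 15) = (-5 - 14)*(20 + 15) = -19*35 = -665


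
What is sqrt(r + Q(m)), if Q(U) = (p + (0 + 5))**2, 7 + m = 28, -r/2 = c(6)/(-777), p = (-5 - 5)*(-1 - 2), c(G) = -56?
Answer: sqrt(15091449)/111 ≈ 34.998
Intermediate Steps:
p = 30 (p = -10*(-3) = 30)
r = -16/111 (r = -(-112)/(-777) = -(-112)*(-1)/777 = -2*8/111 = -16/111 ≈ -0.14414)
m = 21 (m = -7 + 28 = 21)
Q(U) = 1225 (Q(U) = (30 + (0 + 5))**2 = (30 + 5)**2 = 35**2 = 1225)
sqrt(r + Q(m)) = sqrt(-16/111 + 1225) = sqrt(135959/111) = sqrt(15091449)/111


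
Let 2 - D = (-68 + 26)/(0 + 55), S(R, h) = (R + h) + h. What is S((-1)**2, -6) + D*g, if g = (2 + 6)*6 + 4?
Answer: 7299/55 ≈ 132.71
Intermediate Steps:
S(R, h) = R + 2*h
g = 52 (g = 8*6 + 4 = 48 + 4 = 52)
D = 152/55 (D = 2 - (-68 + 26)/(0 + 55) = 2 - (-42)/55 = 2 - 1*(-42/55) = 2 + 42/55 = 152/55 ≈ 2.7636)
S((-1)**2, -6) + D*g = ((-1)**2 + 2*(-6)) + (152/55)*52 = (1 - 12) + 7904/55 = -11 + 7904/55 = 7299/55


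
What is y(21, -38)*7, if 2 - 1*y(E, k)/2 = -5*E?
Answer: 1498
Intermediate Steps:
y(E, k) = 4 + 10*E (y(E, k) = 4 - (-10)*E = 4 + 10*E)
y(21, -38)*7 = (4 + 10*21)*7 = (4 + 210)*7 = 214*7 = 1498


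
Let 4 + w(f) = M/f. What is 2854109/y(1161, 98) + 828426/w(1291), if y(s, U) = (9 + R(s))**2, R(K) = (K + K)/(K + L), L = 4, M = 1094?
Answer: -79826212037060392/333779171715 ≈ -2.3916e+5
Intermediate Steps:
w(f) = -4 + 1094/f
R(K) = 2*K/(4 + K) (R(K) = (K + K)/(K + 4) = (2*K)/(4 + K) = 2*K/(4 + K))
y(s, U) = (9 + 2*s/(4 + s))**2
2854109/y(1161, 98) + 828426/w(1291) = 2854109/(((36 + 11*1161)**2/(4 + 1161)**2)) + 828426/(-4 + 1094/1291) = 2854109/(((36 + 12771)**2/1165**2)) + 828426/(-4 + 1094*(1/1291)) = 2854109/(((1/1357225)*12807**2)) + 828426/(-4 + 1094/1291) = 2854109/(((1/1357225)*164019249)) + 828426/(-4070/1291) = 2854109/(164019249/1357225) + 828426*(-1291/4070) = 2854109*(1357225/164019249) - 534748983/2035 = 3873668087525/164019249 - 534748983/2035 = -79826212037060392/333779171715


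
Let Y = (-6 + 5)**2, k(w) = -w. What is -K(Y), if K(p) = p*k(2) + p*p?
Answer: 1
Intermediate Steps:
Y = 1 (Y = (-1)**2 = 1)
K(p) = p**2 - 2*p (K(p) = p*(-1*2) + p*p = p*(-2) + p**2 = -2*p + p**2 = p**2 - 2*p)
-K(Y) = -(-2 + 1) = -(-1) = -1*(-1) = 1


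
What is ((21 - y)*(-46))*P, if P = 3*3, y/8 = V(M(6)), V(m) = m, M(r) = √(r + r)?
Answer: -8694 + 6624*√3 ≈ 2779.1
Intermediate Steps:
M(r) = √2*√r (M(r) = √(2*r) = √2*√r)
y = 16*√3 (y = 8*(√2*√6) = 8*(2*√3) = 16*√3 ≈ 27.713)
P = 9
((21 - y)*(-46))*P = ((21 - 16*√3)*(-46))*9 = (-966 + 736*√3)*9 = -8694 + 6624*√3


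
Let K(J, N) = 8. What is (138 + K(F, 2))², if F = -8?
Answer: 21316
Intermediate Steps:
(138 + K(F, 2))² = (138 + 8)² = 146² = 21316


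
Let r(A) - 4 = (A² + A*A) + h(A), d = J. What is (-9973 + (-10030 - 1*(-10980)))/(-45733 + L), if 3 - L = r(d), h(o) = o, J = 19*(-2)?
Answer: 9023/48584 ≈ 0.18572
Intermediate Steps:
J = -38
d = -38
r(A) = 4 + A + 2*A² (r(A) = 4 + ((A² + A*A) + A) = 4 + ((A² + A²) + A) = 4 + (2*A² + A) = 4 + (A + 2*A²) = 4 + A + 2*A²)
L = -2851 (L = 3 - (4 - 38 + 2*(-38)²) = 3 - (4 - 38 + 2*1444) = 3 - (4 - 38 + 2888) = 3 - 1*2854 = 3 - 2854 = -2851)
(-9973 + (-10030 - 1*(-10980)))/(-45733 + L) = (-9973 + (-10030 - 1*(-10980)))/(-45733 - 2851) = (-9973 + (-10030 + 10980))/(-48584) = (-9973 + 950)*(-1/48584) = -9023*(-1/48584) = 9023/48584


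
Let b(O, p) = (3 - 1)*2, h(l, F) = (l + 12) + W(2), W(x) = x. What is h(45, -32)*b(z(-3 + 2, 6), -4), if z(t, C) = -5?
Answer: 236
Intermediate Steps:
h(l, F) = 14 + l (h(l, F) = (l + 12) + 2 = (12 + l) + 2 = 14 + l)
b(O, p) = 4 (b(O, p) = 2*2 = 4)
h(45, -32)*b(z(-3 + 2, 6), -4) = (14 + 45)*4 = 59*4 = 236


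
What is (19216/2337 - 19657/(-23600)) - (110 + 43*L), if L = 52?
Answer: -128889971191/55153200 ≈ -2336.9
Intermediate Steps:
(19216/2337 - 19657/(-23600)) - (110 + 43*L) = (19216/2337 - 19657/(-23600)) - (110 + 43*52) = (19216*(1/2337) - 19657*(-1/23600)) - (110 + 2236) = (19216/2337 + 19657/23600) - 1*2346 = 499436009/55153200 - 2346 = -128889971191/55153200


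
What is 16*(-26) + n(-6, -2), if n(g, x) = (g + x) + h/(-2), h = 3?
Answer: -851/2 ≈ -425.50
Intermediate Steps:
n(g, x) = -3/2 + g + x (n(g, x) = (g + x) + 3/(-2) = (g + x) + 3*(-½) = (g + x) - 3/2 = -3/2 + g + x)
16*(-26) + n(-6, -2) = 16*(-26) + (-3/2 - 6 - 2) = -416 - 19/2 = -851/2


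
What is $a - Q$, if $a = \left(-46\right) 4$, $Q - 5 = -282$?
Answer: $93$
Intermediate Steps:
$Q = -277$ ($Q = 5 - 282 = -277$)
$a = -184$
$a - Q = -184 - -277 = -184 + 277 = 93$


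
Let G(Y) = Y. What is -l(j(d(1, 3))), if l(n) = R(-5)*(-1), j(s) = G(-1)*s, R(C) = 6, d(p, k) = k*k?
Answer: 6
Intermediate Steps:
d(p, k) = k²
j(s) = -s
l(n) = -6 (l(n) = 6*(-1) = -6)
-l(j(d(1, 3))) = -1*(-6) = 6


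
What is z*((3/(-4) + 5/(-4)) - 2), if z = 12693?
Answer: -50772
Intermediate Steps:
z*((3/(-4) + 5/(-4)) - 2) = 12693*((3/(-4) + 5/(-4)) - 2) = 12693*((3*(-1/4) + 5*(-1/4)) - 2) = 12693*((-3/4 - 5/4) - 2) = 12693*(-2 - 2) = 12693*(-4) = -50772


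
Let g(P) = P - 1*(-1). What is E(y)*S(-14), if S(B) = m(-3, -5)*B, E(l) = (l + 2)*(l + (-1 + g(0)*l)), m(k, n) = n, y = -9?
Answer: 9310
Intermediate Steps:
g(P) = 1 + P (g(P) = P + 1 = 1 + P)
E(l) = (-1 + 2*l)*(2 + l) (E(l) = (l + 2)*(l + (-1 + (1 + 0)*l)) = (2 + l)*(l + (-1 + 1*l)) = (2 + l)*(l + (-1 + l)) = (2 + l)*(-1 + 2*l) = (-1 + 2*l)*(2 + l))
S(B) = -5*B
E(y)*S(-14) = (-2 + 2*(-9)² + 3*(-9))*(-5*(-14)) = (-2 + 2*81 - 27)*70 = (-2 + 162 - 27)*70 = 133*70 = 9310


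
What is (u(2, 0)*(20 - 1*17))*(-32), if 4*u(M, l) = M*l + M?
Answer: -48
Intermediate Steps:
u(M, l) = M/4 + M*l/4 (u(M, l) = (M*l + M)/4 = (M + M*l)/4 = M/4 + M*l/4)
(u(2, 0)*(20 - 1*17))*(-32) = (((1/4)*2*(1 + 0))*(20 - 1*17))*(-32) = (((1/4)*2*1)*(20 - 17))*(-32) = ((1/2)*3)*(-32) = (3/2)*(-32) = -48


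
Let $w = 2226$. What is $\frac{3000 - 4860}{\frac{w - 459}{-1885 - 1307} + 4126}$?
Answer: $- \frac{20832}{46205} \approx -0.45086$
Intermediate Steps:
$\frac{3000 - 4860}{\frac{w - 459}{-1885 - 1307} + 4126} = \frac{3000 - 4860}{\frac{2226 - 459}{-1885 - 1307} + 4126} = - \frac{1860}{\frac{1767}{-3192} + 4126} = - \frac{1860}{1767 \left(- \frac{1}{3192}\right) + 4126} = - \frac{1860}{- \frac{31}{56} + 4126} = - \frac{1860}{\frac{231025}{56}} = \left(-1860\right) \frac{56}{231025} = - \frac{20832}{46205}$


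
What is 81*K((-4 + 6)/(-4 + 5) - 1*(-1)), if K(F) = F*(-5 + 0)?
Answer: -1215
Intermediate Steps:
K(F) = -5*F (K(F) = F*(-5) = -5*F)
81*K((-4 + 6)/(-4 + 5) - 1*(-1)) = 81*(-5*((-4 + 6)/(-4 + 5) - 1*(-1))) = 81*(-5*(2/1 + 1)) = 81*(-5*(2*1 + 1)) = 81*(-5*(2 + 1)) = 81*(-5*3) = 81*(-15) = -1215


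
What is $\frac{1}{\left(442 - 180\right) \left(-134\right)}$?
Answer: $- \frac{1}{35108} \approx -2.8484 \cdot 10^{-5}$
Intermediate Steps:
$\frac{1}{\left(442 - 180\right) \left(-134\right)} = \frac{1}{262 \left(-134\right)} = \frac{1}{-35108} = - \frac{1}{35108}$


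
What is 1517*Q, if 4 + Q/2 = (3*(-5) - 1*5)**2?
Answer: 1201464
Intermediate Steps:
Q = 792 (Q = -8 + 2*(3*(-5) - 1*5)**2 = -8 + 2*(-15 - 5)**2 = -8 + 2*(-20)**2 = -8 + 2*400 = -8 + 800 = 792)
1517*Q = 1517*792 = 1201464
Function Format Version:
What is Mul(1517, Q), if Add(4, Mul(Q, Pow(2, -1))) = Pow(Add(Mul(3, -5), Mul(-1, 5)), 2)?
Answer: 1201464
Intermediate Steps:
Q = 792 (Q = Add(-8, Mul(2, Pow(Add(Mul(3, -5), Mul(-1, 5)), 2))) = Add(-8, Mul(2, Pow(Add(-15, -5), 2))) = Add(-8, Mul(2, Pow(-20, 2))) = Add(-8, Mul(2, 400)) = Add(-8, 800) = 792)
Mul(1517, Q) = Mul(1517, 792) = 1201464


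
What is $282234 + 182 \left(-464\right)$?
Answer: $197786$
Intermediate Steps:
$282234 + 182 \left(-464\right) = 282234 - 84448 = 197786$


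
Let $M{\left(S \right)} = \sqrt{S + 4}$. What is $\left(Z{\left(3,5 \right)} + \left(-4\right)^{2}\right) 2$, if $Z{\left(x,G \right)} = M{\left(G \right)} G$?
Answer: $62$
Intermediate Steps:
$M{\left(S \right)} = \sqrt{4 + S}$
$Z{\left(x,G \right)} = G \sqrt{4 + G}$ ($Z{\left(x,G \right)} = \sqrt{4 + G} G = G \sqrt{4 + G}$)
$\left(Z{\left(3,5 \right)} + \left(-4\right)^{2}\right) 2 = \left(5 \sqrt{4 + 5} + \left(-4\right)^{2}\right) 2 = \left(5 \sqrt{9} + 16\right) 2 = \left(5 \cdot 3 + 16\right) 2 = \left(15 + 16\right) 2 = 31 \cdot 2 = 62$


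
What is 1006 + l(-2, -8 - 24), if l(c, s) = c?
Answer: 1004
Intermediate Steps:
1006 + l(-2, -8 - 24) = 1006 - 2 = 1004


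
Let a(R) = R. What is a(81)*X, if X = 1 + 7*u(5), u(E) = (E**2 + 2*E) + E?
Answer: 22761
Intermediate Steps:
u(E) = E**2 + 3*E
X = 281 (X = 1 + 7*(5*(3 + 5)) = 1 + 7*(5*8) = 1 + 7*40 = 1 + 280 = 281)
a(81)*X = 81*281 = 22761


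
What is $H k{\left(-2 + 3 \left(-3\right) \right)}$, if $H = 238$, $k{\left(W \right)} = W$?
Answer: $-2618$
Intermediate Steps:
$H k{\left(-2 + 3 \left(-3\right) \right)} = 238 \left(-2 + 3 \left(-3\right)\right) = 238 \left(-2 - 9\right) = 238 \left(-11\right) = -2618$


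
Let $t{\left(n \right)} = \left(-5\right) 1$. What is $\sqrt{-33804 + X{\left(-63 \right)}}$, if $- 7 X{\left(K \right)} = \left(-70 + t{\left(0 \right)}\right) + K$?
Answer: $\frac{i \sqrt{1655430}}{7} \approx 183.8 i$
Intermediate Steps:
$t{\left(n \right)} = -5$
$X{\left(K \right)} = \frac{75}{7} - \frac{K}{7}$ ($X{\left(K \right)} = - \frac{\left(-70 - 5\right) + K}{7} = - \frac{-75 + K}{7} = \frac{75}{7} - \frac{K}{7}$)
$\sqrt{-33804 + X{\left(-63 \right)}} = \sqrt{-33804 + \left(\frac{75}{7} - -9\right)} = \sqrt{-33804 + \left(\frac{75}{7} + 9\right)} = \sqrt{-33804 + \frac{138}{7}} = \sqrt{- \frac{236490}{7}} = \frac{i \sqrt{1655430}}{7}$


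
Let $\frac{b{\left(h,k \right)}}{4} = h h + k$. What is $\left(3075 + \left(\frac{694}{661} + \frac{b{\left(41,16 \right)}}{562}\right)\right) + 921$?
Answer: $\frac{744659484}{185741} \approx 4009.1$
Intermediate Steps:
$b{\left(h,k \right)} = 4 k + 4 h^{2}$ ($b{\left(h,k \right)} = 4 \left(h h + k\right) = 4 \left(h^{2} + k\right) = 4 \left(k + h^{2}\right) = 4 k + 4 h^{2}$)
$\left(3075 + \left(\frac{694}{661} + \frac{b{\left(41,16 \right)}}{562}\right)\right) + 921 = \left(3075 + \left(\frac{694}{661} + \frac{4 \cdot 16 + 4 \cdot 41^{2}}{562}\right)\right) + 921 = \left(3075 + \left(694 \cdot \frac{1}{661} + \left(64 + 4 \cdot 1681\right) \frac{1}{562}\right)\right) + 921 = \left(3075 + \left(\frac{694}{661} + \left(64 + 6724\right) \frac{1}{562}\right)\right) + 921 = \left(3075 + \left(\frac{694}{661} + 6788 \cdot \frac{1}{562}\right)\right) + 921 = \left(3075 + \left(\frac{694}{661} + \frac{3394}{281}\right)\right) + 921 = \left(3075 + \frac{2438448}{185741}\right) + 921 = \frac{573592023}{185741} + 921 = \frac{744659484}{185741}$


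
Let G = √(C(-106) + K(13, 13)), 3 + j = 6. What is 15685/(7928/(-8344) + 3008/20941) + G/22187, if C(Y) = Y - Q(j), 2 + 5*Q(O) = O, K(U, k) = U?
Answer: -342583347155/17615187 + I*√2330/110935 ≈ -19448.0 + 0.00043512*I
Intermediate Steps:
j = 3 (j = -3 + 6 = 3)
Q(O) = -⅖ + O/5
C(Y) = -⅕ + Y (C(Y) = Y - (-⅖ + (⅕)*3) = Y - (-⅖ + ⅗) = Y - 1*⅕ = Y - ⅕ = -⅕ + Y)
G = I*√2330/5 (G = √((-⅕ - 106) + 13) = √(-531/5 + 13) = √(-466/5) = I*√2330/5 ≈ 9.654*I)
15685/(7928/(-8344) + 3008/20941) + G/22187 = 15685/(7928/(-8344) + 3008/20941) + (I*√2330/5)/22187 = 15685/(7928*(-1/8344) + 3008*(1/20941)) + (I*√2330/5)*(1/22187) = 15685/(-991/1043 + 3008/20941) + I*√2330/110935 = 15685/(-17615187/21841463) + I*√2330/110935 = 15685*(-21841463/17615187) + I*√2330/110935 = -342583347155/17615187 + I*√2330/110935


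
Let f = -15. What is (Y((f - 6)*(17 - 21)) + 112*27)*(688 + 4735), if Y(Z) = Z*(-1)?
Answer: 15943620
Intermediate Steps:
Y(Z) = -Z
(Y((f - 6)*(17 - 21)) + 112*27)*(688 + 4735) = (-(-15 - 6)*(17 - 21) + 112*27)*(688 + 4735) = (-(-21)*(-4) + 3024)*5423 = (-1*84 + 3024)*5423 = (-84 + 3024)*5423 = 2940*5423 = 15943620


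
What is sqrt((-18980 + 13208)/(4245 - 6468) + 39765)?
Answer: sqrt(129204921)/57 ≈ 199.42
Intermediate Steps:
sqrt((-18980 + 13208)/(4245 - 6468) + 39765) = sqrt(-5772/(-2223) + 39765) = sqrt(-5772*(-1/2223) + 39765) = sqrt(148/57 + 39765) = sqrt(2266753/57) = sqrt(129204921)/57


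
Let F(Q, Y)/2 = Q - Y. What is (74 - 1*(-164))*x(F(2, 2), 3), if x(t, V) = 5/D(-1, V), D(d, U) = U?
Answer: 1190/3 ≈ 396.67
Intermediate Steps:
F(Q, Y) = -2*Y + 2*Q (F(Q, Y) = 2*(Q - Y) = -2*Y + 2*Q)
x(t, V) = 5/V
(74 - 1*(-164))*x(F(2, 2), 3) = (74 - 1*(-164))*(5/3) = (74 + 164)*(5*(1/3)) = 238*(5/3) = 1190/3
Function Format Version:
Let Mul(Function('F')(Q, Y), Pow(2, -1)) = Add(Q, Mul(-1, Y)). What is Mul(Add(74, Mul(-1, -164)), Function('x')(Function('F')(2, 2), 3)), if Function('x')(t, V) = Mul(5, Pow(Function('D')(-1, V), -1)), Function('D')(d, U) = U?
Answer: Rational(1190, 3) ≈ 396.67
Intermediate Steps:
Function('F')(Q, Y) = Add(Mul(-2, Y), Mul(2, Q)) (Function('F')(Q, Y) = Mul(2, Add(Q, Mul(-1, Y))) = Add(Mul(-2, Y), Mul(2, Q)))
Function('x')(t, V) = Mul(5, Pow(V, -1))
Mul(Add(74, Mul(-1, -164)), Function('x')(Function('F')(2, 2), 3)) = Mul(Add(74, Mul(-1, -164)), Mul(5, Pow(3, -1))) = Mul(Add(74, 164), Mul(5, Rational(1, 3))) = Mul(238, Rational(5, 3)) = Rational(1190, 3)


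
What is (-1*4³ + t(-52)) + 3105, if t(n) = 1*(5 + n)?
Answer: 2994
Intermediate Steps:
t(n) = 5 + n
(-1*4³ + t(-52)) + 3105 = (-1*4³ + (5 - 52)) + 3105 = (-1*64 - 47) + 3105 = (-64 - 47) + 3105 = -111 + 3105 = 2994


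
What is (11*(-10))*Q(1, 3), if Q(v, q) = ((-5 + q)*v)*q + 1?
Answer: 550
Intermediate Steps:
Q(v, q) = 1 + q*v*(-5 + q) (Q(v, q) = (v*(-5 + q))*q + 1 = q*v*(-5 + q) + 1 = 1 + q*v*(-5 + q))
(11*(-10))*Q(1, 3) = (11*(-10))*(1 + 1*3² - 5*3*1) = -110*(1 + 1*9 - 15) = -110*(1 + 9 - 15) = -110*(-5) = 550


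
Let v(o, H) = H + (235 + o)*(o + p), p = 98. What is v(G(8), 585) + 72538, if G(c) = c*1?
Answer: 98881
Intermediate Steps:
G(c) = c
v(o, H) = H + (98 + o)*(235 + o) (v(o, H) = H + (235 + o)*(o + 98) = H + (235 + o)*(98 + o) = H + (98 + o)*(235 + o))
v(G(8), 585) + 72538 = (23030 + 585 + 8**2 + 333*8) + 72538 = (23030 + 585 + 64 + 2664) + 72538 = 26343 + 72538 = 98881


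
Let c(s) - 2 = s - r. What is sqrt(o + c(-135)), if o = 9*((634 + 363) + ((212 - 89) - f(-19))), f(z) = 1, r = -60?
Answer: sqrt(9998) ≈ 99.990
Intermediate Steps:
o = 10071 (o = 9*((634 + 363) + ((212 - 89) - 1*1)) = 9*(997 + (123 - 1)) = 9*(997 + 122) = 9*1119 = 10071)
c(s) = 62 + s (c(s) = 2 + (s - 1*(-60)) = 2 + (s + 60) = 2 + (60 + s) = 62 + s)
sqrt(o + c(-135)) = sqrt(10071 + (62 - 135)) = sqrt(10071 - 73) = sqrt(9998)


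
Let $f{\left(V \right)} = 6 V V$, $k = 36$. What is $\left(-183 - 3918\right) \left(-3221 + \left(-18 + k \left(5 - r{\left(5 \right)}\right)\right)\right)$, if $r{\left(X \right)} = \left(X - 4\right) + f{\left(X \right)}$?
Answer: $34837995$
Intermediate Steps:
$f{\left(V \right)} = 6 V^{2}$
$r{\left(X \right)} = -4 + X + 6 X^{2}$ ($r{\left(X \right)} = \left(X - 4\right) + 6 X^{2} = \left(-4 + X\right) + 6 X^{2} = -4 + X + 6 X^{2}$)
$\left(-183 - 3918\right) \left(-3221 + \left(-18 + k \left(5 - r{\left(5 \right)}\right)\right)\right) = \left(-183 - 3918\right) \left(-3221 + \left(-18 + 36 \left(5 - \left(-4 + 5 + 6 \cdot 5^{2}\right)\right)\right)\right) = - 4101 \left(-3221 + \left(-18 + 36 \left(5 - \left(-4 + 5 + 6 \cdot 25\right)\right)\right)\right) = - 4101 \left(-3221 + \left(-18 + 36 \left(5 - \left(-4 + 5 + 150\right)\right)\right)\right) = - 4101 \left(-3221 + \left(-18 + 36 \left(5 - 151\right)\right)\right) = - 4101 \left(-3221 + \left(-18 + 36 \left(-146\right)\right)\right) = - 4101 \left(-3221 - 5274\right) = \left(-4101\right) \left(-8495\right) = 34837995$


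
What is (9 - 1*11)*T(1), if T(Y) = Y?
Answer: -2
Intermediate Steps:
(9 - 1*11)*T(1) = (9 - 1*11)*1 = (9 - 11)*1 = -2*1 = -2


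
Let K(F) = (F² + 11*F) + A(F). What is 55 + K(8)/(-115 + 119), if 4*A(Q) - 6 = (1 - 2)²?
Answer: 1495/16 ≈ 93.438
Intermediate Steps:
A(Q) = 7/4 (A(Q) = 3/2 + (1 - 2)²/4 = 3/2 + (¼)*(-1)² = 3/2 + (¼)*1 = 3/2 + ¼ = 7/4)
K(F) = 7/4 + F² + 11*F (K(F) = (F² + 11*F) + 7/4 = 7/4 + F² + 11*F)
55 + K(8)/(-115 + 119) = 55 + (7/4 + 8² + 11*8)/(-115 + 119) = 55 + (7/4 + 64 + 88)/4 = 55 + (615/4)*(¼) = 55 + 615/16 = 1495/16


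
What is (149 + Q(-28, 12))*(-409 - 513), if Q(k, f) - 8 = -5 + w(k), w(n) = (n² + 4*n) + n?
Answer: -733912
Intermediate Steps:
w(n) = n² + 5*n
Q(k, f) = 3 + k*(5 + k) (Q(k, f) = 8 + (-5 + k*(5 + k)) = 3 + k*(5 + k))
(149 + Q(-28, 12))*(-409 - 513) = (149 + (3 - 28*(5 - 28)))*(-409 - 513) = (149 + (3 - 28*(-23)))*(-922) = (149 + (3 + 644))*(-922) = (149 + 647)*(-922) = 796*(-922) = -733912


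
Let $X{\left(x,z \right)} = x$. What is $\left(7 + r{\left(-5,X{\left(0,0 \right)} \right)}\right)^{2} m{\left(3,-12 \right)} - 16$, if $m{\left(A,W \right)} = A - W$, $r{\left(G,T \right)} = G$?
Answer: $44$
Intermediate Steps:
$\left(7 + r{\left(-5,X{\left(0,0 \right)} \right)}\right)^{2} m{\left(3,-12 \right)} - 16 = \left(7 - 5\right)^{2} \left(3 - -12\right) - 16 = 2^{2} \left(3 + 12\right) + \left(-34 + 18\right) = 4 \cdot 15 - 16 = 60 - 16 = 44$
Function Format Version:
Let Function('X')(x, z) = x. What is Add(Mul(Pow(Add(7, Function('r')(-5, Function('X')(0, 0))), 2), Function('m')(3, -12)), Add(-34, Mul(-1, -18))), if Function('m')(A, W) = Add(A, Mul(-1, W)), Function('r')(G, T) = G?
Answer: 44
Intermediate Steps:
Add(Mul(Pow(Add(7, Function('r')(-5, Function('X')(0, 0))), 2), Function('m')(3, -12)), Add(-34, Mul(-1, -18))) = Add(Mul(Pow(Add(7, -5), 2), Add(3, Mul(-1, -12))), Add(-34, Mul(-1, -18))) = Add(Mul(Pow(2, 2), Add(3, 12)), Add(-34, 18)) = Add(Mul(4, 15), -16) = Add(60, -16) = 44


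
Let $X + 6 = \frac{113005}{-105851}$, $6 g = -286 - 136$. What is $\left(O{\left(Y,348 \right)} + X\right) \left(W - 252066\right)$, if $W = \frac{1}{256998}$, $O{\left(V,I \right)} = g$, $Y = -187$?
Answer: $\frac{796116003592229549}{40805242947} \approx 1.951 \cdot 10^{7}$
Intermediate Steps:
$g = - \frac{211}{3}$ ($g = \frac{-286 - 136}{6} = \frac{1}{6} \left(-422\right) = - \frac{211}{3} \approx -70.333$)
$X = - \frac{748111}{105851}$ ($X = -6 + \frac{113005}{-105851} = -6 + 113005 \left(- \frac{1}{105851}\right) = -6 - \frac{113005}{105851} = - \frac{748111}{105851} \approx -7.0676$)
$O{\left(V,I \right)} = - \frac{211}{3}$
$W = \frac{1}{256998} \approx 3.8911 \cdot 10^{-6}$
$\left(O{\left(Y,348 \right)} + X\right) \left(W - 252066\right) = \left(- \frac{211}{3} - \frac{748111}{105851}\right) \left(\frac{1}{256998} - 252066\right) = \left(- \frac{24578894}{317553}\right) \left(- \frac{64780457867}{256998}\right) = \frac{796116003592229549}{40805242947}$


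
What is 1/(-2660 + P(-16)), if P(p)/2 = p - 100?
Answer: -1/2892 ≈ -0.00034578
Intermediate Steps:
P(p) = -200 + 2*p (P(p) = 2*(p - 100) = 2*(-100 + p) = -200 + 2*p)
1/(-2660 + P(-16)) = 1/(-2660 + (-200 + 2*(-16))) = 1/(-2660 + (-200 - 32)) = 1/(-2660 - 232) = 1/(-2892) = -1/2892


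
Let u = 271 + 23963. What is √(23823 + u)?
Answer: √48057 ≈ 219.22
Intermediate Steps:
u = 24234
√(23823 + u) = √(23823 + 24234) = √48057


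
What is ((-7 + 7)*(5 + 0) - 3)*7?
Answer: -21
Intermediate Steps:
((-7 + 7)*(5 + 0) - 3)*7 = (0*5 - 3)*7 = (0 - 3)*7 = -3*7 = -21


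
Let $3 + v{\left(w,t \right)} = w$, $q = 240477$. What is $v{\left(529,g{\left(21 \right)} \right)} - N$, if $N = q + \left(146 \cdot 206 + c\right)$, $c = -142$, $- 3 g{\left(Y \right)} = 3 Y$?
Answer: $-269885$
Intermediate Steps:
$g{\left(Y \right)} = - Y$ ($g{\left(Y \right)} = - \frac{3 Y}{3} = - Y$)
$v{\left(w,t \right)} = -3 + w$
$N = 270411$ ($N = 240477 + \left(146 \cdot 206 - 142\right) = 240477 + \left(30076 - 142\right) = 240477 + 29934 = 270411$)
$v{\left(529,g{\left(21 \right)} \right)} - N = \left(-3 + 529\right) - 270411 = 526 - 270411 = -269885$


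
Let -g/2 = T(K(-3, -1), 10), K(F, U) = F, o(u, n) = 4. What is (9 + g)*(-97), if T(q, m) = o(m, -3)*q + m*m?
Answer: 16199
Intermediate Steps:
T(q, m) = m² + 4*q (T(q, m) = 4*q + m*m = 4*q + m² = m² + 4*q)
g = -176 (g = -2*(10² + 4*(-3)) = -2*(100 - 12) = -2*88 = -176)
(9 + g)*(-97) = (9 - 176)*(-97) = -167*(-97) = 16199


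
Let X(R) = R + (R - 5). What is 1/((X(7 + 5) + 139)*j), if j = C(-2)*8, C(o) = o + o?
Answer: -1/5056 ≈ -0.00019778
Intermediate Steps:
C(o) = 2*o
X(R) = -5 + 2*R (X(R) = R + (-5 + R) = -5 + 2*R)
j = -32 (j = (2*(-2))*8 = -4*8 = -32)
1/((X(7 + 5) + 139)*j) = 1/(((-5 + 2*(7 + 5)) + 139)*(-32)) = 1/(((-5 + 2*12) + 139)*(-32)) = 1/(((-5 + 24) + 139)*(-32)) = 1/((19 + 139)*(-32)) = 1/(158*(-32)) = 1/(-5056) = -1/5056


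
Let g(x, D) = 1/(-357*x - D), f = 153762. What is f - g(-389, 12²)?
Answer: 21331248497/138729 ≈ 1.5376e+5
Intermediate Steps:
g(x, D) = 1/(-D - 357*x)
f - g(-389, 12²) = 153762 - (-1)/(12² + 357*(-389)) = 153762 - (-1)/(144 - 138873) = 153762 - (-1)/(-138729) = 153762 - (-1)*(-1)/138729 = 153762 - 1*1/138729 = 153762 - 1/138729 = 21331248497/138729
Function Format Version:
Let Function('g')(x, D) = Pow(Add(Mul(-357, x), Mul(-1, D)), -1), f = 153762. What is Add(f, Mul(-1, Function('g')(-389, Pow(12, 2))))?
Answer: Rational(21331248497, 138729) ≈ 1.5376e+5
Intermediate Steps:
Function('g')(x, D) = Pow(Add(Mul(-1, D), Mul(-357, x)), -1)
Add(f, Mul(-1, Function('g')(-389, Pow(12, 2)))) = Add(153762, Mul(-1, Mul(-1, Pow(Add(Pow(12, 2), Mul(357, -389)), -1)))) = Add(153762, Mul(-1, Mul(-1, Pow(Add(144, -138873), -1)))) = Add(153762, Mul(-1, Mul(-1, Pow(-138729, -1)))) = Add(153762, Mul(-1, Mul(-1, Rational(-1, 138729)))) = Add(153762, Mul(-1, Rational(1, 138729))) = Add(153762, Rational(-1, 138729)) = Rational(21331248497, 138729)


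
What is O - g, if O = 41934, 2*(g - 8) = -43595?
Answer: 127447/2 ≈ 63724.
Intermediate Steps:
g = -43579/2 (g = 8 + (1/2)*(-43595) = 8 - 43595/2 = -43579/2 ≈ -21790.)
O - g = 41934 - 1*(-43579/2) = 41934 + 43579/2 = 127447/2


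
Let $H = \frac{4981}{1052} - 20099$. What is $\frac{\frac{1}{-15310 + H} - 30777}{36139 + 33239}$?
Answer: $- \frac{1146298199051}{2584003521486} \approx -0.44361$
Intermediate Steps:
$H = - \frac{21139167}{1052}$ ($H = 4981 \cdot \frac{1}{1052} - 20099 = \frac{4981}{1052} - 20099 = - \frac{21139167}{1052} \approx -20094.0$)
$\frac{\frac{1}{-15310 + H} - 30777}{36139 + 33239} = \frac{\frac{1}{-15310 - \frac{21139167}{1052}} - 30777}{36139 + 33239} = \frac{\frac{1}{- \frac{37245287}{1052}} - 30777}{69378} = \left(- \frac{1052}{37245287} - 30777\right) \frac{1}{69378} = \left(- \frac{1146298199051}{37245287}\right) \frac{1}{69378} = - \frac{1146298199051}{2584003521486}$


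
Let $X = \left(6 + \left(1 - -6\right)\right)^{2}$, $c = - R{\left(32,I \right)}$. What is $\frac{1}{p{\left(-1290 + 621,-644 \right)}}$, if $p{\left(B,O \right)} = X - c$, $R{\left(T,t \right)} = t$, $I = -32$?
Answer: $\frac{1}{137} \approx 0.0072993$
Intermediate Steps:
$c = 32$ ($c = \left(-1\right) \left(-32\right) = 32$)
$X = 169$ ($X = \left(6 + \left(1 + 6\right)\right)^{2} = \left(6 + 7\right)^{2} = 13^{2} = 169$)
$p{\left(B,O \right)} = 137$ ($p{\left(B,O \right)} = 169 - 32 = 137$)
$\frac{1}{p{\left(-1290 + 621,-644 \right)}} = \frac{1}{137}$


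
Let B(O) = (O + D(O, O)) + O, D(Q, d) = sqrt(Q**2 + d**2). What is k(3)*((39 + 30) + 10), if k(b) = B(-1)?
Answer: -158 + 79*sqrt(2) ≈ -46.277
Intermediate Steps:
B(O) = 2*O + sqrt(2)*sqrt(O**2) (B(O) = (O + sqrt(O**2 + O**2)) + O = (O + sqrt(2*O**2)) + O = (O + sqrt(2)*sqrt(O**2)) + O = 2*O + sqrt(2)*sqrt(O**2))
k(b) = -2 + sqrt(2) (k(b) = 2*(-1) + sqrt(2)*sqrt((-1)**2) = -2 + sqrt(2)*sqrt(1) = -2 + sqrt(2)*1 = -2 + sqrt(2))
k(3)*((39 + 30) + 10) = (-2 + sqrt(2))*((39 + 30) + 10) = (-2 + sqrt(2))*(69 + 10) = (-2 + sqrt(2))*79 = -158 + 79*sqrt(2)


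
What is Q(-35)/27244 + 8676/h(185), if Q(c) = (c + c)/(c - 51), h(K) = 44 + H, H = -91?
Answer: -1451980421/7865732 ≈ -184.60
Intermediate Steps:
h(K) = -47 (h(K) = 44 - 91 = -47)
Q(c) = 2*c/(-51 + c) (Q(c) = (2*c)/(-51 + c) = 2*c/(-51 + c))
Q(-35)/27244 + 8676/h(185) = (2*(-35)/(-51 - 35))/27244 + 8676/(-47) = (2*(-35)/(-86))*(1/27244) + 8676*(-1/47) = (2*(-35)*(-1/86))*(1/27244) - 8676/47 = (35/43)*(1/27244) - 8676/47 = 5/167356 - 8676/47 = -1451980421/7865732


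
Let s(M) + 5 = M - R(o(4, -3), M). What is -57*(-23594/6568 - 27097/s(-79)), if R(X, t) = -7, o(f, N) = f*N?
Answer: -717208029/36124 ≈ -19854.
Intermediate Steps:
o(f, N) = N*f
s(M) = 2 + M (s(M) = -5 + (M - 1*(-7)) = -5 + (M + 7) = -5 + (7 + M) = 2 + M)
-57*(-23594/6568 - 27097/s(-79)) = -57*(-23594/6568 - 27097/(2 - 79)) = -57*(-23594*1/6568 - 27097/(-77)) = -57*(-11797/3284 - 27097*(-1/77)) = -57*(-11797/3284 + 3871/11) = -57*12582597/36124 = -717208029/36124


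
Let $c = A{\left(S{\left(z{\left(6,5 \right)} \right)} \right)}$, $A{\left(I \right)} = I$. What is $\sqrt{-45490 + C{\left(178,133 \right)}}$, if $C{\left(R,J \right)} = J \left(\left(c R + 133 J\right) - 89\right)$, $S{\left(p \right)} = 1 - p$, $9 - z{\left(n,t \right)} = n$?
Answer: $\sqrt{2247962} \approx 1499.3$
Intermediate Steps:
$z{\left(n,t \right)} = 9 - n$
$c = -2$ ($c = 1 - \left(9 - 6\right) = 1 - 3 = -2$)
$C{\left(R,J \right)} = J \left(-89 - 2 R + 133 J\right)$ ($C{\left(R,J \right)} = J \left(\left(- 2 R + 133 J\right) - 89\right) = J \left(-89 - 2 R + 133 J\right)$)
$\sqrt{-45490 + C{\left(178,133 \right)}} = \sqrt{-45490 + 133 \left(-89 - 356 + 133 \cdot 133\right)} = \sqrt{-45490 + 133 \left(-89 - 356 + 17689\right)} = \sqrt{-45490 + 133 \cdot 17244} = \sqrt{-45490 + 2293452} = \sqrt{2247962}$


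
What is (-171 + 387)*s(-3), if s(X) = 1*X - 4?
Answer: -1512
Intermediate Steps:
s(X) = -4 + X (s(X) = X - 4 = -4 + X)
(-171 + 387)*s(-3) = (-171 + 387)*(-4 - 3) = 216*(-7) = -1512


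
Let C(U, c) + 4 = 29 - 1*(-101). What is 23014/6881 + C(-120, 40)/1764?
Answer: 47011/13762 ≈ 3.4160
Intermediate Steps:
C(U, c) = 126 (C(U, c) = -4 + (29 - 1*(-101)) = -4 + (29 + 101) = -4 + 130 = 126)
23014/6881 + C(-120, 40)/1764 = 23014/6881 + 126/1764 = 23014*(1/6881) + 126*(1/1764) = 23014/6881 + 1/14 = 47011/13762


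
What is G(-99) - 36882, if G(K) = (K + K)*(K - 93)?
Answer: 1134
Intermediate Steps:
G(K) = 2*K*(-93 + K) (G(K) = (2*K)*(-93 + K) = 2*K*(-93 + K))
G(-99) - 36882 = 2*(-99)*(-93 - 99) - 36882 = 2*(-99)*(-192) - 36882 = 38016 - 36882 = 1134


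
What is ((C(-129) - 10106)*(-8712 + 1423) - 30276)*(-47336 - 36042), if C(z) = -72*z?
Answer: -494608801628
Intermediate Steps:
((C(-129) - 10106)*(-8712 + 1423) - 30276)*(-47336 - 36042) = ((-72*(-129) - 10106)*(-8712 + 1423) - 30276)*(-47336 - 36042) = ((9288 - 10106)*(-7289) - 30276)*(-83378) = (-818*(-7289) - 30276)*(-83378) = (5962402 - 30276)*(-83378) = 5932126*(-83378) = -494608801628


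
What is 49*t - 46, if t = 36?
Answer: 1718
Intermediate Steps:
49*t - 46 = 49*36 - 46 = 1764 - 46 = 1718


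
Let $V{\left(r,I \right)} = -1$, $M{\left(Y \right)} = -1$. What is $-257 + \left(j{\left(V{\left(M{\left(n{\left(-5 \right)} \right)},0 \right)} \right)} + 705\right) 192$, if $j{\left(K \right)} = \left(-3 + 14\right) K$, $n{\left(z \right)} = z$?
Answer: $132991$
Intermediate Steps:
$j{\left(K \right)} = 11 K$
$-257 + \left(j{\left(V{\left(M{\left(n{\left(-5 \right)} \right)},0 \right)} \right)} + 705\right) 192 = -257 + \left(11 \left(-1\right) + 705\right) 192 = -257 + \left(-11 + 705\right) 192 = -257 + 694 \cdot 192 = -257 + 133248 = 132991$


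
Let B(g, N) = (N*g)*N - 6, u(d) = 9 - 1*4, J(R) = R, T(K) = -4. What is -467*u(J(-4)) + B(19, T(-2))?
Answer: -2037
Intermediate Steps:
u(d) = 5 (u(d) = 9 - 4 = 5)
B(g, N) = -6 + g*N**2 (B(g, N) = g*N**2 - 6 = -6 + g*N**2)
-467*u(J(-4)) + B(19, T(-2)) = -467*5 + (-6 + 19*(-4)**2) = -2335 + (-6 + 19*16) = -2335 + (-6 + 304) = -2335 + 298 = -2037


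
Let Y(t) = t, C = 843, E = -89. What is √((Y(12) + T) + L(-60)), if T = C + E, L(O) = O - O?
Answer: √766 ≈ 27.677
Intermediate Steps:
L(O) = 0
T = 754 (T = 843 - 89 = 754)
√((Y(12) + T) + L(-60)) = √((12 + 754) + 0) = √(766 + 0) = √766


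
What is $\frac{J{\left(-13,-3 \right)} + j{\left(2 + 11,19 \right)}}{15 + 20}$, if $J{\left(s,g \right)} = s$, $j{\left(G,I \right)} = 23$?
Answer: $\frac{2}{7} \approx 0.28571$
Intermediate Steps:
$\frac{J{\left(-13,-3 \right)} + j{\left(2 + 11,19 \right)}}{15 + 20} = \frac{-13 + 23}{15 + 20} = \frac{10}{35} = 10 \cdot \frac{1}{35} = \frac{2}{7}$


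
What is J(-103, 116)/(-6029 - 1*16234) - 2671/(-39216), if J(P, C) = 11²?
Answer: 18239779/291021936 ≈ 0.062675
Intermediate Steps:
J(P, C) = 121
J(-103, 116)/(-6029 - 1*16234) - 2671/(-39216) = 121/(-6029 - 1*16234) - 2671/(-39216) = 121/(-6029 - 16234) - 2671*(-1/39216) = 121/(-22263) + 2671/39216 = 121*(-1/22263) + 2671/39216 = -121/22263 + 2671/39216 = 18239779/291021936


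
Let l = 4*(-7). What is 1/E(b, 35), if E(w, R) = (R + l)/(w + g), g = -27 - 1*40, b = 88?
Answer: 3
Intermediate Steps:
g = -67 (g = -27 - 40 = -67)
l = -28
E(w, R) = (-28 + R)/(-67 + w) (E(w, R) = (R - 28)/(w - 67) = (-28 + R)/(-67 + w))
1/E(b, 35) = 1/((-28 + 35)/(-67 + 88)) = 1/(7/21) = 1/((1/21)*7) = 1/(⅓) = 3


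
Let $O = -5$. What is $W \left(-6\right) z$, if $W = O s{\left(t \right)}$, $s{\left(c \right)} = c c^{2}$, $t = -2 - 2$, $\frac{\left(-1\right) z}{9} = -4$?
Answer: $-69120$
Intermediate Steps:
$z = 36$ ($z = \left(-9\right) \left(-4\right) = 36$)
$t = -4$ ($t = -2 - 2 = -4$)
$s{\left(c \right)} = c^{3}$
$W = 320$ ($W = - 5 \left(-4\right)^{3} = \left(-5\right) \left(-64\right) = 320$)
$W \left(-6\right) z = 320 \left(-6\right) 36 = \left(-1920\right) 36 = -69120$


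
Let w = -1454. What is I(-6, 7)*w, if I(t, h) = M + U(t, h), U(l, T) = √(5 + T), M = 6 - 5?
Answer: -1454 - 2908*√3 ≈ -6490.8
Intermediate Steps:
M = 1
I(t, h) = 1 + √(5 + h)
I(-6, 7)*w = (1 + √(5 + 7))*(-1454) = (1 + √12)*(-1454) = (1 + 2*√3)*(-1454) = -1454 - 2908*√3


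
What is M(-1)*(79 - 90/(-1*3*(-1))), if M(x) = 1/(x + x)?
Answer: -49/2 ≈ -24.500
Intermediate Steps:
M(x) = 1/(2*x)
M(-1)*(79 - 90/(-1*3*(-1))) = ((1/2)/(-1))*(79 - 90/(-1*3*(-1))) = ((1/2)*(-1))*(79 - 90/((-3*(-1)))) = -(79 - 90/3)/2 = -(79 - 90*1/3)/2 = -(79 - 30)/2 = -1/2*49 = -49/2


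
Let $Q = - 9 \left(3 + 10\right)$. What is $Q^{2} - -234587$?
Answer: $248276$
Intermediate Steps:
$Q = -117$ ($Q = \left(-9\right) 13 = -117$)
$Q^{2} - -234587 = \left(-117\right)^{2} - -234587 = 13689 + 234587 = 248276$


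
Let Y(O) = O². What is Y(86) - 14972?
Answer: -7576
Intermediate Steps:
Y(86) - 14972 = 86² - 14972 = 7396 - 14972 = -7576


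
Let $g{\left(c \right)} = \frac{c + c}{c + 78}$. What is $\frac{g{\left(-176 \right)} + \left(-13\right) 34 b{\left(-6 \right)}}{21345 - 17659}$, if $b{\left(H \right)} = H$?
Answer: $\frac{65062}{90307} \approx 0.72045$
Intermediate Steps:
$g{\left(c \right)} = \frac{2 c}{78 + c}$
$\frac{g{\left(-176 \right)} + \left(-13\right) 34 b{\left(-6 \right)}}{21345 - 17659} = \frac{2 \left(-176\right) \frac{1}{78 - 176} + \left(-13\right) 34 \left(-6\right)}{21345 - 17659} = \frac{2 \left(-176\right) \frac{1}{-98} - -2652}{3686} = \left(2 \left(-176\right) \left(- \frac{1}{98}\right) + 2652\right) \frac{1}{3686} = \left(\frac{176}{49} + 2652\right) \frac{1}{3686} = \frac{130124}{49} \cdot \frac{1}{3686} = \frac{65062}{90307}$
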